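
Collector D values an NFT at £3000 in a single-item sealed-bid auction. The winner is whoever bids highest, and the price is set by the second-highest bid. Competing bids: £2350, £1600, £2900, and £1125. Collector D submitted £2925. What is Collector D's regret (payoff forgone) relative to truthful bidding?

The highest competing bid is £2900.
Bidding truthfully at £3000: Collector D has the top bid, wins, and pays the second-highest bid £2900. Payoff = £3000 − £2900 = £100.
Bidding £2925: Collector D has the top bid, wins, and pays the second-highest bid £2900. Payoff = £3000 − £2900 = £100.
Regret = truthful payoff − actual payoff = £100 − £100 = £0.
The bid only affects whether you win, not the price — here both bids land on the same side of the top rival bid, so the deviation is payoff-neutral.

Payoff forgone: £0.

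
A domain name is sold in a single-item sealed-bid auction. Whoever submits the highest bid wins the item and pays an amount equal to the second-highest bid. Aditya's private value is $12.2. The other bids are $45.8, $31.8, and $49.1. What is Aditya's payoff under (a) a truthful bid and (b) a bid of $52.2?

The highest competing bid is $49.1.
Bidding truthfully at $12.2: the top bid is $49.1 (a rival), so Aditya loses. Payoff = $0.0.
Bidding $52.2: Aditya has the top bid, wins, and pays the second-highest bid $49.1. Payoff = $12.2 − $49.1 = -$36.9.
Deviating from a truthful bid can only lose payoff in a second-price auction — never gain.

(a) $0.0  (b) -$36.9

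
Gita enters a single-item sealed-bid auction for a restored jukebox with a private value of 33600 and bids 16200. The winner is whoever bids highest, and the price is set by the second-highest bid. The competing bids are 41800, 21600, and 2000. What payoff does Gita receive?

Highest competing bid: 41800.
Gita's bid 16200 is not the highest, so Gita loses, pays nothing, and earns zero payoff.

0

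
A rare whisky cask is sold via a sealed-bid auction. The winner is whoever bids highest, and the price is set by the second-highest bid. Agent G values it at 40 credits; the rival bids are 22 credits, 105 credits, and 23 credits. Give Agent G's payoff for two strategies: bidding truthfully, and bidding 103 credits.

(a) 0 credits  (b) 0 credits

The highest competing bid is 105 credits.
Bidding truthfully at 40 credits: the top bid is 105 credits (a rival), so Agent G loses. Payoff = 0 credits.
Bidding 103 credits: the top bid is 105 credits (a rival), so Agent G loses. Payoff = 0 credits.
The bid only affects whether you win, not the price — here both bids land on the same side of the top rival bid, so the deviation is payoff-neutral.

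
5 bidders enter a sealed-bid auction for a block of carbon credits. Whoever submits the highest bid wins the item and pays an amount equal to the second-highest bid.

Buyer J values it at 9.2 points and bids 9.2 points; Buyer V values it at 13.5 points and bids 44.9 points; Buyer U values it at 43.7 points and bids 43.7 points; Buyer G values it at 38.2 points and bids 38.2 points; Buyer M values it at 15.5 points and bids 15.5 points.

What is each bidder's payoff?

Payoffs: Buyer J 0.0 points, Buyer V -30.2 points, Buyer U 0.0 points, Buyer G 0.0 points, Buyer M 0.0 points.

Sorted high to low: Buyer V 44.9 points, then Buyer U 43.7 points, then Buyer G 38.2 points, then Buyer M 15.5 points, then Buyer J 9.2 points.
Buyer V has the top bid and wins; the price is the second-highest bid, 43.7 points.
Buyer V's payoff = 13.5 points − 43.7 points = -30.2 points. All other bidders lose, so their payoff is 0.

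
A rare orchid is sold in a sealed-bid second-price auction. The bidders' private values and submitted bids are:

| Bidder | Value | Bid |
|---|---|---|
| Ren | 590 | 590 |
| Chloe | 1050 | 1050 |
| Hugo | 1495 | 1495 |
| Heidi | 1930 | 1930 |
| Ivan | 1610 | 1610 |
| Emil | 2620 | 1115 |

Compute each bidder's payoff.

Ren 0, Chloe 0, Hugo 0, Heidi 320, Ivan 0, Emil 0.

Ranking the bids: Heidi 1930 > Ivan 1610 > Hugo 1495 > Emil 1115 > Chloe 1050 > Ren 590.
Heidi has the top bid and wins; the price is the second-highest bid, 1610.
Heidi's payoff = 1930 − 1610 = 320. All other bidders lose, so their payoff is 0.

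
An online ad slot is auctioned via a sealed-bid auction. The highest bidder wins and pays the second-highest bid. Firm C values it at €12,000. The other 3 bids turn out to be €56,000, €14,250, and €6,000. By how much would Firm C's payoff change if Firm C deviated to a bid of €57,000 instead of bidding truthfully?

The highest competing bid is €56,000.
Bidding truthfully at €12,000: the top bid is €56,000 (a rival), so Firm C loses. Payoff = €0.
Bidding €57,000: Firm C has the top bid, wins, and pays the second-highest bid €56,000. Payoff = €12,000 − €56,000 = -€44,000.
Change = -€44,000 − €0 = -€44,000.

Payoff change: -€44,000.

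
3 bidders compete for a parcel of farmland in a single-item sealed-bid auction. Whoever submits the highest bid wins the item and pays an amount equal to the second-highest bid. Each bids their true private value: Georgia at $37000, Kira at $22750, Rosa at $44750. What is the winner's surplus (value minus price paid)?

Winner's surplus: $7750.

Ranking the bids: Rosa $44750 > Georgia $37000 > Kira $22750.
Rosa wins with the top bid and pays the second-highest, $37000.
Surplus = $44750 − $37000 = $7750.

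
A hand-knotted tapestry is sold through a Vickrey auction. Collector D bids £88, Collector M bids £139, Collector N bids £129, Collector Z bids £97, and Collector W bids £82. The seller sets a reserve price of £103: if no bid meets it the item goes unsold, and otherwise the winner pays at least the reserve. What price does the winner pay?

£129

Sorted high to low: Collector M £139, then Collector N £129, then Collector Z £97, then Collector D £88, then Collector W £82.
Collector M has the highest bid, so Collector M wins.
The second-highest bid is £129, which exceeds the reserve, so that sets the price.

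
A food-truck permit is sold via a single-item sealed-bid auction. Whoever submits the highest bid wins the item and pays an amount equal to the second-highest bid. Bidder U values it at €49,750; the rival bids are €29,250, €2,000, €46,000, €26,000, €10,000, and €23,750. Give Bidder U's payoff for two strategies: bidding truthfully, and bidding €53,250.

Truthful: €3,750; alternative: €3,750.

The highest competing bid is €46,000.
Bidding truthfully at €49,750: Bidder U has the top bid, wins, and pays the second-highest bid €46,000. Payoff = €49,750 − €46,000 = €3,750.
Bidding €53,250: Bidder U has the top bid, wins, and pays the second-highest bid €46,000. Payoff = €49,750 − €46,000 = €3,750.
The bid only affects whether you win, not the price — here both bids land on the same side of the top rival bid, so the deviation is payoff-neutral.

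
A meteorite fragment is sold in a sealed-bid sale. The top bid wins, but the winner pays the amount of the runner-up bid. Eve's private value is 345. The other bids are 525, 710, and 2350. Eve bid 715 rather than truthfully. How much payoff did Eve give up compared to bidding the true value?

The highest competing bid is 2350.
Bidding truthfully at 345: the top bid is 2350 (a rival), so Eve loses. Payoff = 0.
Bidding 715: the top bid is 2350 (a rival), so Eve loses. Payoff = 0.
Regret = truthful payoff − actual payoff = 0 − 0 = 0.
The bid only affects whether you win, not the price — here both bids land on the same side of the top rival bid, so the deviation is payoff-neutral.

Regret: 0.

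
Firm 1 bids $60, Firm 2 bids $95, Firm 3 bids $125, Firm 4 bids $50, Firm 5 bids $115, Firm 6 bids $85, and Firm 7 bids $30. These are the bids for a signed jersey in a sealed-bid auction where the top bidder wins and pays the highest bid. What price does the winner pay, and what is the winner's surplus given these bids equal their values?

Sorted high to low: Firm 3 $125; Firm 5 $115; Firm 2 $95; Firm 6 $85; Firm 1 $60; Firm 4 $50; Firm 7 $30.
Firm 3 is the highest bidder, so Firm 3 wins.
Under the first-price rule, the price is the highest bid: $125.
Surplus = $125 − $125 = $0.

Price $125; surplus $0.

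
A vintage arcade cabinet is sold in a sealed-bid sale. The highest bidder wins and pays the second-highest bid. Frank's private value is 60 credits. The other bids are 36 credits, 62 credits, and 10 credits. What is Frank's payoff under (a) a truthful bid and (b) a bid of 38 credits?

Truthful: 0 credits; alternative: 0 credits.

The highest competing bid is 62 credits.
Bidding truthfully at 60 credits: the top bid is 62 credits (a rival), so Frank loses. Payoff = 0 credits.
Bidding 38 credits: the top bid is 62 credits (a rival), so Frank loses. Payoff = 0 credits.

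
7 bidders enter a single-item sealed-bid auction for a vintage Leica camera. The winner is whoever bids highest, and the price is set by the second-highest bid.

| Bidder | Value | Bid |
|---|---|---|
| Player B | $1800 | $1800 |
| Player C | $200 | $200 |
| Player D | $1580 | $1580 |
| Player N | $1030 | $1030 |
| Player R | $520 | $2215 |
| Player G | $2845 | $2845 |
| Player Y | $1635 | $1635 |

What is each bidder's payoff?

Ordered from highest: Player G $2845, then Player R $2215, then Player B $1800, then Player Y $1635, then Player D $1580, then Player N $1030, then Player C $200.
Player G has the top bid and wins; the price is the second-highest bid, $2215.
Player G's payoff = $2845 − $2215 = $630. All other bidders lose, so their payoff is 0.

Payoffs: Player B $0, Player C $0, Player D $0, Player N $0, Player R $0, Player G $630, Player Y $0.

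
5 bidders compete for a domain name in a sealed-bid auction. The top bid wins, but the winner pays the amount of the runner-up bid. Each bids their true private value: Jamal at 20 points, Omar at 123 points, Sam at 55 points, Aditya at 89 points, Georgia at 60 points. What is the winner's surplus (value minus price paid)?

34 points

Ranking the bids: Omar 123 points; Aditya 89 points; Georgia 60 points; Sam 55 points; Jamal 20 points.
Omar wins with the top bid and pays the second-highest, 89 points.
Surplus = 123 points − 89 points = 34 points.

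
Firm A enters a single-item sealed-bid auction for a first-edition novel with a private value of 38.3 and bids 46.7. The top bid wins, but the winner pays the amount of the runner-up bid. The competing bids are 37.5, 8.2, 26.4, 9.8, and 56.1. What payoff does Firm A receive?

Firm A's payoff: 0.0.

Highest competing bid: 56.1.
Firm A's bid 46.7 is not the highest, so Firm A loses, pays nothing, and earns zero payoff.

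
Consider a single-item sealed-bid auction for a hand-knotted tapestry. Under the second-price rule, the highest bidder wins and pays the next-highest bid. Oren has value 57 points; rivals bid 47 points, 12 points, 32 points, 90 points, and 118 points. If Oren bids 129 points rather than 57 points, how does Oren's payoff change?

The highest competing bid is 118 points.
Bidding truthfully at 57 points: the top bid is 118 points (a rival), so Oren loses. Payoff = 0 points.
Bidding 129 points: Oren has the top bid, wins, and pays the second-highest bid 118 points. Payoff = 57 points − 118 points = -61 points.
Change = -61 points − 0 points = -61 points.
Deviating from a truthful bid can only lose payoff in a second-price auction — never gain.

-61 points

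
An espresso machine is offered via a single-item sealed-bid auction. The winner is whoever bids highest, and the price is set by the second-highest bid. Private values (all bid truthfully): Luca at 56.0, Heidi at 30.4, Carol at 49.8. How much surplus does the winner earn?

Ordered from highest: Luca 56.0, then Carol 49.8, then Heidi 30.4.
Luca wins with the top bid and pays the second-highest, 49.8.
Surplus = 56.0 − 49.8 = 6.2.

Winner's surplus: 6.2.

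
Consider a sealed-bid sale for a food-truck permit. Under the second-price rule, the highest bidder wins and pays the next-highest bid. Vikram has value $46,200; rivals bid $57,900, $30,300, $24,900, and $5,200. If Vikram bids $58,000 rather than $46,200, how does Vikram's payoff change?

The highest competing bid is $57,900.
Bidding truthfully at $46,200: the top bid is $57,900 (a rival), so Vikram loses. Payoff = $0.
Bidding $58,000: Vikram has the top bid, wins, and pays the second-highest bid $57,900. Payoff = $46,200 − $57,900 = -$11,700.
Change = -$11,700 − $0 = -$11,700.

Payoff change: -$11,700.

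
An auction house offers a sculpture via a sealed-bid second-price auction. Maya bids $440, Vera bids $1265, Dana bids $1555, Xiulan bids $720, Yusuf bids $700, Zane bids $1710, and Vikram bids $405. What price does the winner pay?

Ordered from highest: Zane $1710 > Dana $1555 > Vera $1265 > Xiulan $720 > Yusuf $700 > Maya $440 > Vikram $405.
Zane has the highest bid, so Zane wins.
The second-highest bid is $1555, so that is what Zane pays.

Price paid: $1555.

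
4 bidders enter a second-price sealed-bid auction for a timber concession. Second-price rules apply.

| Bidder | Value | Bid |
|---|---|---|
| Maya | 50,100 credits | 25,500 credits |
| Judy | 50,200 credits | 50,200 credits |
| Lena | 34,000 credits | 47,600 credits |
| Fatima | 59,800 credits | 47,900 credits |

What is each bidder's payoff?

Ordered from highest: Judy 50,200 credits > Fatima 47,900 credits > Lena 47,600 credits > Maya 25,500 credits.
Judy has the top bid and wins; the price is the second-highest bid, 47,900 credits.
Judy's payoff = 50,200 credits − 47,900 credits = 2,300 credits. All other bidders lose, so their payoff is 0.

Payoffs: Maya 0 credits, Judy 2,300 credits, Lena 0 credits, Fatima 0 credits.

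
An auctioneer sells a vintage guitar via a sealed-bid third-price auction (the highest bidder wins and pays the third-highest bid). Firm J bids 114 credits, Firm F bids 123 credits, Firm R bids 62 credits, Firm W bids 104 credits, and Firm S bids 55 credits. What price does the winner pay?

Ranking the bids: Firm F 123 credits, then Firm J 114 credits, then Firm W 104 credits, then Firm R 62 credits, then Firm S 55 credits.
Firm F is the highest bidder, so Firm F wins.
Under the third-price rule, the price is the third-highest bid: 104 credits.

Price paid: 104 credits.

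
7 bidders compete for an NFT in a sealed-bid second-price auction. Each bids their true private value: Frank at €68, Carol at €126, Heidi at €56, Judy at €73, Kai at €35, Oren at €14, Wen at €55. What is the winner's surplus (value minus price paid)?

Ranking the bids: Carol €126; Judy €73; Frank €68; Heidi €56; Wen €55; Kai €35; Oren €14.
Carol wins with the top bid and pays the second-highest, €73.
Surplus = €126 − €73 = €53.

€53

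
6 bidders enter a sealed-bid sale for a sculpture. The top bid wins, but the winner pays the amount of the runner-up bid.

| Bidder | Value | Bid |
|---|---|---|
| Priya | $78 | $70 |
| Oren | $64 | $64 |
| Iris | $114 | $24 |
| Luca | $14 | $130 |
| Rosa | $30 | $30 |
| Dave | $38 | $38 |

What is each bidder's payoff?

Payoffs: Priya $0, Oren $0, Iris $0, Luca -$56, Rosa $0, Dave $0.

Ranking the bids: Luca $130 > Priya $70 > Oren $64 > Dave $38 > Rosa $30 > Iris $24.
Luca has the top bid and wins; the price is the second-highest bid, $70.
Luca's payoff = $14 − $70 = -$56. All other bidders lose, so their payoff is 0.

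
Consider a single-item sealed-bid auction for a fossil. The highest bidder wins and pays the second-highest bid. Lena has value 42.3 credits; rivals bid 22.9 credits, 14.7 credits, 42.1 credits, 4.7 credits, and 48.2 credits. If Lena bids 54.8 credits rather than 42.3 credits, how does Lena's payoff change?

The highest competing bid is 48.2 credits.
Bidding truthfully at 42.3 credits: the top bid is 48.2 credits (a rival), so Lena loses. Payoff = 0.0 credits.
Bidding 54.8 credits: Lena has the top bid, wins, and pays the second-highest bid 48.2 credits. Payoff = 42.3 credits − 48.2 credits = -5.9 credits.
Change = -5.9 credits − 0.0 credits = -5.9 credits.
This is the dominant-strategy logic: truthful bidding weakly beats any alternative.

Change in payoff: -5.9 credits.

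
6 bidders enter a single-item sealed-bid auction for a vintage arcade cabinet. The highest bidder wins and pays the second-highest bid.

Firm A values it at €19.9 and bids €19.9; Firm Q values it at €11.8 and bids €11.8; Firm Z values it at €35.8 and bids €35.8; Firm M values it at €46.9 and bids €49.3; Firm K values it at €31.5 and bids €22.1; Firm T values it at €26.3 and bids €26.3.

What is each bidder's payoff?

Firm A €0.0, Firm Q €0.0, Firm Z €0.0, Firm M €11.1, Firm K €0.0, Firm T €0.0.

Bids in descending order: Firm M €49.3 > Firm Z €35.8 > Firm T €26.3 > Firm K €22.1 > Firm A €19.9 > Firm Q €11.8.
Firm M has the top bid and wins; the price is the second-highest bid, €35.8.
Firm M's payoff = €46.9 − €35.8 = €11.1. All other bidders lose, so their payoff is 0.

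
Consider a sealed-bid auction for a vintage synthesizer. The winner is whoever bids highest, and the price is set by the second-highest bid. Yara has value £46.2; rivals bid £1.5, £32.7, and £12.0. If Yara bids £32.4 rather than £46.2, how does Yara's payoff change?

The highest competing bid is £32.7.
Bidding truthfully at £46.2: Yara has the top bid, wins, and pays the second-highest bid £32.7. Payoff = £46.2 − £32.7 = £13.5.
Bidding £32.4: the top bid is £32.7 (a rival), so Yara loses. Payoff = £0.0.
Change = £0.0 − £13.5 = -£13.5.

Change in payoff: -£13.5.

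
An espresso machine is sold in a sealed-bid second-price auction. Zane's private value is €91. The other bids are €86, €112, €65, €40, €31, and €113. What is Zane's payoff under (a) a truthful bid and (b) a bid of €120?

(a) €0  (b) -€22

The highest competing bid is €113.
Bidding truthfully at €91: the top bid is €113 (a rival), so Zane loses. Payoff = €0.
Bidding €120: Zane has the top bid, wins, and pays the second-highest bid €113. Payoff = €91 − €113 = -€22.
This is the dominant-strategy logic: truthful bidding weakly beats any alternative.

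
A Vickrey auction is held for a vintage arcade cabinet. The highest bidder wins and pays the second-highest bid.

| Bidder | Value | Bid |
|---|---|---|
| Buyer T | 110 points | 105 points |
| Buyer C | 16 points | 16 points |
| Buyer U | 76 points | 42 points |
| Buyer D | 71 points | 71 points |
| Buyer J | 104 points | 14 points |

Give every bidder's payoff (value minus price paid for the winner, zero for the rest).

Ordered from highest: Buyer T 105 points, then Buyer D 71 points, then Buyer U 42 points, then Buyer C 16 points, then Buyer J 14 points.
Buyer T has the top bid and wins; the price is the second-highest bid, 71 points.
Buyer T's payoff = 110 points − 71 points = 39 points. All other bidders lose, so their payoff is 0.

Payoffs: Buyer T 39 points, Buyer C 0 points, Buyer U 0 points, Buyer D 0 points, Buyer J 0 points.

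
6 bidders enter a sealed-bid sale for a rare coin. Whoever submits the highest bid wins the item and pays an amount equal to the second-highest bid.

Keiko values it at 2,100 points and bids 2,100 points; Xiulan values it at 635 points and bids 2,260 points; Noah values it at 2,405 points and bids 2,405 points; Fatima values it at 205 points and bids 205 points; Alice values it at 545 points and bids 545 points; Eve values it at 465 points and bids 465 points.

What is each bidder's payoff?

Bids in descending order: Noah 2,405 points; Xiulan 2,260 points; Keiko 2,100 points; Alice 545 points; Eve 465 points; Fatima 205 points.
Noah has the top bid and wins; the price is the second-highest bid, 2,260 points.
Noah's payoff = 2,405 points − 2,260 points = 145 points. All other bidders lose, so their payoff is 0.

Payoffs: Keiko 0 points, Xiulan 0 points, Noah 145 points, Fatima 0 points, Alice 0 points, Eve 0 points.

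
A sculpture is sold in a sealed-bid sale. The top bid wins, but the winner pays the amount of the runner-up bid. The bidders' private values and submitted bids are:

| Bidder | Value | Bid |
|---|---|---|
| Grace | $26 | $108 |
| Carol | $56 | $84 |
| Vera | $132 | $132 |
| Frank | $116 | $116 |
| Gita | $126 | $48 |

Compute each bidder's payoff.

Payoffs: Grace $0, Carol $0, Vera $16, Frank $0, Gita $0.

Bids in descending order: Vera $132, then Frank $116, then Grace $108, then Carol $84, then Gita $48.
Vera has the top bid and wins; the price is the second-highest bid, $116.
Vera's payoff = $132 − $116 = $16. All other bidders lose, so their payoff is 0.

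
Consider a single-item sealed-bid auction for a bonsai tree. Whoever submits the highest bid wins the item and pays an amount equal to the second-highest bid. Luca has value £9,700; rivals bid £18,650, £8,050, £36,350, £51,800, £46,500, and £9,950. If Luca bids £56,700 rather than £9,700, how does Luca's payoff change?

The highest competing bid is £51,800.
Bidding truthfully at £9,700: the top bid is £51,800 (a rival), so Luca loses. Payoff = £0.
Bidding £56,700: Luca has the top bid, wins, and pays the second-highest bid £51,800. Payoff = £9,700 − £51,800 = -£42,100.
Change = -£42,100 − £0 = -£42,100.
Deviating from a truthful bid can only lose payoff in a second-price auction — never gain.

Change in payoff: -£42,100.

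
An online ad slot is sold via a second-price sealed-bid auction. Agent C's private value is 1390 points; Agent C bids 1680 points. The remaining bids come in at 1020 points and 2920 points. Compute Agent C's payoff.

Agent C's payoff: 0 points.

Highest competing bid: 2920 points.
Agent C's bid 1680 points is not the highest, so Agent C loses, pays nothing, and earns zero payoff.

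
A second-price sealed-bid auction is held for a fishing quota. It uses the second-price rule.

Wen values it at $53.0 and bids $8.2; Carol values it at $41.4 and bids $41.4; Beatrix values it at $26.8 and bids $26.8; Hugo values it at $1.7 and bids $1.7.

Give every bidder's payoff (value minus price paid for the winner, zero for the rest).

Wen $0.0, Carol $14.6, Beatrix $0.0, Hugo $0.0.

Sorted high to low: Carol $41.4; Beatrix $26.8; Wen $8.2; Hugo $1.7.
Carol has the top bid and wins; the price is the second-highest bid, $26.8.
Carol's payoff = $41.4 − $26.8 = $14.6. All other bidders lose, so their payoff is 0.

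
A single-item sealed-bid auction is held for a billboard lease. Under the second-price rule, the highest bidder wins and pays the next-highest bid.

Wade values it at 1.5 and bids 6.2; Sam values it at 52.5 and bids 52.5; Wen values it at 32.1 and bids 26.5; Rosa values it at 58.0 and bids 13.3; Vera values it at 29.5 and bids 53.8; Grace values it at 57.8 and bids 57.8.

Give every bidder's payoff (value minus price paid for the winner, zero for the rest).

Wade 0.0, Sam 0.0, Wen 0.0, Rosa 0.0, Vera 0.0, Grace 4.0.

Ordered from highest: Grace 57.8, then Vera 53.8, then Sam 52.5, then Wen 26.5, then Rosa 13.3, then Wade 6.2.
Grace has the top bid and wins; the price is the second-highest bid, 53.8.
Grace's payoff = 57.8 − 53.8 = 4.0. All other bidders lose, so their payoff is 0.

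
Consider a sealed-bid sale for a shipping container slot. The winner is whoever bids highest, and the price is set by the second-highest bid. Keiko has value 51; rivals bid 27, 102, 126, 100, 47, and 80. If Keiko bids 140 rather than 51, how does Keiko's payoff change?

Payoff change: -75.

The highest competing bid is 126.
Bidding truthfully at 51: the top bid is 126 (a rival), so Keiko loses. Payoff = 0.
Bidding 140: Keiko has the top bid, wins, and pays the second-highest bid 126. Payoff = 51 − 126 = -75.
Change = -75 − 0 = -75.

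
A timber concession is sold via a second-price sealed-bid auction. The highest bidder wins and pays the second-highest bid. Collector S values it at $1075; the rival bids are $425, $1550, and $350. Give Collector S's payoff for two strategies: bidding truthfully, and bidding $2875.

(a) $0  (b) -$475

The highest competing bid is $1550.
Bidding truthfully at $1075: the top bid is $1550 (a rival), so Collector S loses. Payoff = $0.
Bidding $2875: Collector S has the top bid, wins, and pays the second-highest bid $1550. Payoff = $1075 − $1550 = -$475.
This is the dominant-strategy logic: truthful bidding weakly beats any alternative.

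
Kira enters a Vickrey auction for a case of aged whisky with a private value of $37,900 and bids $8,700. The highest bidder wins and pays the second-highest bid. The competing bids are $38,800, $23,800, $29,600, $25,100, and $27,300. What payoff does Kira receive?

Highest competing bid: $38,800.
Kira's bid $8,700 is not the highest, so Kira loses, pays nothing, and earns zero payoff.

$0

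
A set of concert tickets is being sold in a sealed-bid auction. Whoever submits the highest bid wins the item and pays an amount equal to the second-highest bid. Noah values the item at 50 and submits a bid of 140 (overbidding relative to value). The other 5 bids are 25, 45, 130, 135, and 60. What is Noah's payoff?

-85

Highest competing bid: 135.
Noah's bid 140 is the highest overall, so Noah wins and pays the second-highest bid, 135.
Payoff = value − price = 50 − 135 = -85.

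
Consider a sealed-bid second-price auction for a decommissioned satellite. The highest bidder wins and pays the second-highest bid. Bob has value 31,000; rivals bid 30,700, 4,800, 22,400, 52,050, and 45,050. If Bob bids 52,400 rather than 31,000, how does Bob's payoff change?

Payoff change: -21,050.

The highest competing bid is 52,050.
Bidding truthfully at 31,000: the top bid is 52,050 (a rival), so Bob loses. Payoff = 0.
Bidding 52,400: Bob has the top bid, wins, and pays the second-highest bid 52,050. Payoff = 31,000 − 52,050 = -21,050.
Change = -21,050 − 0 = -21,050.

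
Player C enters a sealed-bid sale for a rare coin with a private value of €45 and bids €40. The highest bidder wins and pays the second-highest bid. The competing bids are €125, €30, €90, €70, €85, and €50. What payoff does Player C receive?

€0

Highest competing bid: €125.
Player C's bid €40 is not the highest, so Player C loses, pays nothing, and earns zero payoff.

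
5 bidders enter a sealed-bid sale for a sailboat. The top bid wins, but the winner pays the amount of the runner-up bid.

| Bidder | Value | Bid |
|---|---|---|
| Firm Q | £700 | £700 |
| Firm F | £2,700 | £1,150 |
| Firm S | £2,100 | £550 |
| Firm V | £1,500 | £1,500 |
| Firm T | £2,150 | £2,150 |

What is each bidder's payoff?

Ranking the bids: Firm T £2,150, then Firm V £1,500, then Firm F £1,150, then Firm Q £700, then Firm S £550.
Firm T has the top bid and wins; the price is the second-highest bid, £1,500.
Firm T's payoff = £2,150 − £1,500 = £650. All other bidders lose, so their payoff is 0.

Firm Q £0, Firm F £0, Firm S £0, Firm V £0, Firm T £650.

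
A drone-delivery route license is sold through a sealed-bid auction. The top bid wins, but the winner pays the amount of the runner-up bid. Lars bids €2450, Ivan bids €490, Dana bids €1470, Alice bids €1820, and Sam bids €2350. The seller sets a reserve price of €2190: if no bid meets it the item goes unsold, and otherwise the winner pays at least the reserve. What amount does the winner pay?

Sorted high to low: Lars €2450; Sam €2350; Alice €1820; Dana €1470; Ivan €490.
Lars has the highest bid, so Lars wins.
The second-highest bid is €2350, which exceeds the reserve, so that sets the price.

The winner pays €2350.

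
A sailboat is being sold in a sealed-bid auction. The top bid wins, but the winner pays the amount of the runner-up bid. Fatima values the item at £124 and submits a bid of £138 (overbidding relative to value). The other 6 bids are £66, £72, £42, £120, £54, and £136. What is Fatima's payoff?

Highest competing bid: £136.
Fatima's bid £138 is the highest overall, so Fatima wins and pays the second-highest bid, £136.
Payoff = value − price = £124 − £136 = -£12.

Fatima's payoff: -£12.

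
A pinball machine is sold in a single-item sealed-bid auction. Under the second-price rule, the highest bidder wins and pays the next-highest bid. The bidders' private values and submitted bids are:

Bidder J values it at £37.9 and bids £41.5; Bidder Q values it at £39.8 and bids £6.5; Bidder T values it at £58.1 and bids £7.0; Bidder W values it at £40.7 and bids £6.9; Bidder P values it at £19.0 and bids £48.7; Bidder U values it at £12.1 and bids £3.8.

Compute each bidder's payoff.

Payoffs: Bidder J £0.0, Bidder Q £0.0, Bidder T £0.0, Bidder W £0.0, Bidder P -£22.5, Bidder U £0.0.

Bids in descending order: Bidder P £48.7, then Bidder J £41.5, then Bidder T £7.0, then Bidder W £6.9, then Bidder Q £6.5, then Bidder U £3.8.
Bidder P has the top bid and wins; the price is the second-highest bid, £41.5.
Bidder P's payoff = £19.0 − £41.5 = -£22.5. All other bidders lose, so their payoff is 0.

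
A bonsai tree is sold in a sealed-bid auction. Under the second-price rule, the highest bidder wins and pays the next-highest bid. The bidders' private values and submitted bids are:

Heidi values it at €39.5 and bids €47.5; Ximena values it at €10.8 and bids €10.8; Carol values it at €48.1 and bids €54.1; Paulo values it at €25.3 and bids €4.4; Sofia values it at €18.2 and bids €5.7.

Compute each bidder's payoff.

Heidi €0.0, Ximena €0.0, Carol €0.6, Paulo €0.0, Sofia €0.0.

Bids in descending order: Carol €54.1 > Heidi €47.5 > Ximena €10.8 > Sofia €5.7 > Paulo €4.4.
Carol has the top bid and wins; the price is the second-highest bid, €47.5.
Carol's payoff = €48.1 − €47.5 = €0.6. All other bidders lose, so their payoff is 0.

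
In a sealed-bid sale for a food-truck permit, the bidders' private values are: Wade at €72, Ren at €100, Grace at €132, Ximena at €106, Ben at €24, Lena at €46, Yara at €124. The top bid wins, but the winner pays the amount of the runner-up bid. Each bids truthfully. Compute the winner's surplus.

€8

Sorted high to low: Grace €132, then Yara €124, then Ximena €106, then Ren €100, then Wade €72, then Lena €46, then Ben €24.
Grace wins with the top bid and pays the second-highest, €124.
Surplus = €132 − €124 = €8.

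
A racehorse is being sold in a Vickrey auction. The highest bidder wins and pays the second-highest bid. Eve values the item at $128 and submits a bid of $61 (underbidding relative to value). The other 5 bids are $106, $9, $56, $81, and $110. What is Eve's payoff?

Highest competing bid: $110.
Eve's bid $61 is not the highest, so Eve loses, pays nothing, and earns zero payoff.

Payoff = $0.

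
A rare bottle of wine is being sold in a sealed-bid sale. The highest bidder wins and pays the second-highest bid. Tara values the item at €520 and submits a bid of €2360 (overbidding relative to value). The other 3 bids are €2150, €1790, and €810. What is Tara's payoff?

Highest competing bid: €2150.
Tara's bid €2360 is the highest overall, so Tara wins and pays the second-highest bid, €2150.
Payoff = value − price = €520 − €2150 = -€1630.
Overbidding won the item at a price above value — truthful bidding would have avoided this loss.

Tara's payoff: -€1630.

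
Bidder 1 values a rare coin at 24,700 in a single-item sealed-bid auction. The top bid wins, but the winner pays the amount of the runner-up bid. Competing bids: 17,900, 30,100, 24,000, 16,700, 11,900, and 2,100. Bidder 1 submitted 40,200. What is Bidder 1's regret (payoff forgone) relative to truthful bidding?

Payoff forgone: 5,400.

The highest competing bid is 30,100.
Bidding truthfully at 24,700: the top bid is 30,100 (a rival), so Bidder 1 loses. Payoff = 0.
Bidding 40,200: Bidder 1 has the top bid, wins, and pays the second-highest bid 30,100. Payoff = 24,700 − 30,100 = -5,400.
Regret = truthful payoff − actual payoff = 0 − -5,400 = 5,400.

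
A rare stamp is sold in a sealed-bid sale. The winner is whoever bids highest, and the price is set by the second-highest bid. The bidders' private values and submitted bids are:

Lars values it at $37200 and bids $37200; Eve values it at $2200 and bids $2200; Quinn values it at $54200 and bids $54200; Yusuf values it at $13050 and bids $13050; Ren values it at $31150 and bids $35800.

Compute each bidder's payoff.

Payoffs: Lars $0, Eve $0, Quinn $17000, Yusuf $0, Ren $0.

Ordered from highest: Quinn $54200; Lars $37200; Ren $35800; Yusuf $13050; Eve $2200.
Quinn has the top bid and wins; the price is the second-highest bid, $37200.
Quinn's payoff = $54200 − $37200 = $17000. All other bidders lose, so their payoff is 0.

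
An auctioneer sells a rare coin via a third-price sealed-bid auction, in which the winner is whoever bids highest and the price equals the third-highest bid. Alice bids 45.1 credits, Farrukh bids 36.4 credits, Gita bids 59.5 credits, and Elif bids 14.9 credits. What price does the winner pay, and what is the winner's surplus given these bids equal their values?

The winner pays 36.4 credits for a surplus of 23.1 credits.

Ranking the bids: Gita 59.5 credits, then Alice 45.1 credits, then Farrukh 36.4 credits, then Elif 14.9 credits.
Gita is the highest bidder, so Gita wins.
Under the third-price rule, the price is the third-highest bid: 36.4 credits.
Surplus = 59.5 credits − 36.4 credits = 23.1 credits.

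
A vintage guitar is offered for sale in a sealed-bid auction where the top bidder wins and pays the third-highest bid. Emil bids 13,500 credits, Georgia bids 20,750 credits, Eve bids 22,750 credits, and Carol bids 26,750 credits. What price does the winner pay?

Price paid: 20,750 credits.

Ordered from highest: Carol 26,750 credits > Eve 22,750 credits > Georgia 20,750 credits > Emil 13,500 credits.
Carol is the highest bidder, so Carol wins.
Under the third-price rule, the price is the third-highest bid: 20,750 credits.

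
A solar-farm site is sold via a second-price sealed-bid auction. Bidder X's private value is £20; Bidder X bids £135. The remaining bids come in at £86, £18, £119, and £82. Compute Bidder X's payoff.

Highest competing bid: £119.
Bidder X's bid £135 is the highest overall, so Bidder X wins and pays the second-highest bid, £119.
Payoff = value − price = £20 − £119 = -£99.

Payoff = -£99.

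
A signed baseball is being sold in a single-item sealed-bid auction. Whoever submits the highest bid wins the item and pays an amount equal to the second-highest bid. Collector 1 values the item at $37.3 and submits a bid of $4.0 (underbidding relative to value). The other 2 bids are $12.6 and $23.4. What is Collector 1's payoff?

Highest competing bid: $23.4.
Collector 1's bid $4.0 is not the highest, so Collector 1 loses, pays nothing, and earns zero payoff.

Payoff = $0.0.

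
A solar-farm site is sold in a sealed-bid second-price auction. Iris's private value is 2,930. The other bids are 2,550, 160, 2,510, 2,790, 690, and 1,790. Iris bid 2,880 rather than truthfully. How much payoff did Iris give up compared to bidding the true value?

Payoff forgone: 0.

The highest competing bid is 2,790.
Bidding truthfully at 2,930: Iris has the top bid, wins, and pays the second-highest bid 2,790. Payoff = 2,930 − 2,790 = 140.
Bidding 2,880: Iris has the top bid, wins, and pays the second-highest bid 2,790. Payoff = 2,930 − 2,790 = 140.
Regret = truthful payoff − actual payoff = 140 − 140 = 0.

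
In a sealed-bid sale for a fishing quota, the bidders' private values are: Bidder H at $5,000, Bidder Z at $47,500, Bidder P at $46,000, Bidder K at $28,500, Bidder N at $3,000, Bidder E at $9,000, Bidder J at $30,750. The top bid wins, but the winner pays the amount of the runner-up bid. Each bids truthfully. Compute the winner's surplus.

$1,500

Ordered from highest: Bidder Z $47,500; Bidder P $46,000; Bidder J $30,750; Bidder K $28,500; Bidder E $9,000; Bidder H $5,000; Bidder N $3,000.
Bidder Z wins with the top bid and pays the second-highest, $46,000.
Surplus = $47,500 − $46,000 = $1,500.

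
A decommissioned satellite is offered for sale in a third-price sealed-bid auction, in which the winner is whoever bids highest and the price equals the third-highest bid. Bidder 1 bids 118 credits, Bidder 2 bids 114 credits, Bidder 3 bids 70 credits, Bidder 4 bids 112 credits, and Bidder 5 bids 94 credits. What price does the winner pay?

Ordered from highest: Bidder 1 118 credits; Bidder 2 114 credits; Bidder 4 112 credits; Bidder 5 94 credits; Bidder 3 70 credits.
Bidder 1 is the highest bidder, so Bidder 1 wins.
Under the third-price rule, the price is the third-highest bid: 112 credits.

112 credits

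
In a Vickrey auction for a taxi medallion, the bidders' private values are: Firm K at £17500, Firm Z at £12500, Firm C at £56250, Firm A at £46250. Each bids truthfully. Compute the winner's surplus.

Winner's surplus: £10000.

Ranking the bids: Firm C £56250; Firm A £46250; Firm K £17500; Firm Z £12500.
Firm C wins with the top bid and pays the second-highest, £46250.
Surplus = £56250 − £46250 = £10000.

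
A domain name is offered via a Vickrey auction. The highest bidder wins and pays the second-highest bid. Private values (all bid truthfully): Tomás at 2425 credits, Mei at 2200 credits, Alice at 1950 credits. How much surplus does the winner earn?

Ranking the bids: Tomás 2425 credits; Mei 2200 credits; Alice 1950 credits.
Tomás wins with the top bid and pays the second-highest, 2200 credits.
Surplus = 2425 credits − 2200 credits = 225 credits.

Surplus = 225 credits.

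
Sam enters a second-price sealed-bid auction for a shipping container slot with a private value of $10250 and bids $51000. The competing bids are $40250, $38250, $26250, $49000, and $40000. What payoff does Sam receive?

Highest competing bid: $49000.
Sam's bid $51000 is the highest overall, so Sam wins and pays the second-highest bid, $49000.
Payoff = value − price = $10250 − $49000 = -$38750.
Overbidding won the item at a price above value — truthful bidding would have avoided this loss.

Payoff = -$38750.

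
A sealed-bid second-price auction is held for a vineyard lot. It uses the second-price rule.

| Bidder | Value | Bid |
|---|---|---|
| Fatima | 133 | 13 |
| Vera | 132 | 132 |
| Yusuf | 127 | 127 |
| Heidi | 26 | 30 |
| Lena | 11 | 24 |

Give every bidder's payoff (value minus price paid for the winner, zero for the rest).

Payoffs: Fatima 0, Vera 5, Yusuf 0, Heidi 0, Lena 0.

Sorted high to low: Vera 132 > Yusuf 127 > Heidi 30 > Lena 24 > Fatima 13.
Vera has the top bid and wins; the price is the second-highest bid, 127.
Vera's payoff = 132 − 127 = 5. All other bidders lose, so their payoff is 0.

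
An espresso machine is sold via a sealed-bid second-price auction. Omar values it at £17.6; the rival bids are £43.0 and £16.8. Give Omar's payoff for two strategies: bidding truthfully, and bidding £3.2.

Truthful: £0.0; alternative: £0.0.

The highest competing bid is £43.0.
Bidding truthfully at £17.6: the top bid is £43.0 (a rival), so Omar loses. Payoff = £0.0.
Bidding £3.2: the top bid is £43.0 (a rival), so Omar loses. Payoff = £0.0.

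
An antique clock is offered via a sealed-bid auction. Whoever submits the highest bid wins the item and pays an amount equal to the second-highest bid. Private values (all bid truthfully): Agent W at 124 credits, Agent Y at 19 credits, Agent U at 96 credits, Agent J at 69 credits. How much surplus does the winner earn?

28 credits

Ranking the bids: Agent W 124 credits, then Agent U 96 credits, then Agent J 69 credits, then Agent Y 19 credits.
Agent W wins with the top bid and pays the second-highest, 96 credits.
Surplus = 124 credits − 96 credits = 28 credits.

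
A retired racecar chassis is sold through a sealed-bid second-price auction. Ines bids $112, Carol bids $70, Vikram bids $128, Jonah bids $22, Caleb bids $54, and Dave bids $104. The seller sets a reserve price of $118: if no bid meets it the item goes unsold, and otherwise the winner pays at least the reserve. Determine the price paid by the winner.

Ordered from highest: Vikram $128; Ines $112; Dave $104; Carol $70; Caleb $54; Jonah $22.
Vikram has the highest bid, so Vikram wins.
The second-highest bid is $112, but the reserve $118 is higher, so the price is the reserve.

The winner pays $118.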